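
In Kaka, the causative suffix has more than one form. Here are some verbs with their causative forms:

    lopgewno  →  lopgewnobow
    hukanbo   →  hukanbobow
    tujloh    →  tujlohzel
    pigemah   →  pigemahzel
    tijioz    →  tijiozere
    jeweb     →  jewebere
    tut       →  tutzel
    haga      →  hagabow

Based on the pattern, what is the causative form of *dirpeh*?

The alternation tracks the final sound of the stem — -zel when the stem ends in a voiceless consonant (*tujloh*, *pigemah*, *tut*); -ere when the stem ends in a voiced consonant (*tijioz*, *jeweb*); -bow when the stem ends in a vowel (*lopgewno*, *hukanbo*, *haga*).
Since the final sound of *dirpeh* is /h/ (a voiceless consonant), it takes -zel, giving *dirpehzel*.

dirpehzel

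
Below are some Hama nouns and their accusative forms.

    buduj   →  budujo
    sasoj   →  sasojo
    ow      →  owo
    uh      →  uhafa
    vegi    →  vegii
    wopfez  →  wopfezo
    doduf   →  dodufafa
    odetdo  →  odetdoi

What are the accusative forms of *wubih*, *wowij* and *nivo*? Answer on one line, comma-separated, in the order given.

The pattern is voicing of the final sound: -afa when the stem ends in a voiceless consonant (*uh*, *doduf*); -o when the stem ends in a voiced consonant (*buduj*, *sasoj*, *ow*, *wopfez*); -i when the stem ends in a vowel (*vegi*, *odetdo*).
The final sound of *wubih* is /h/, which is a voiceless consonant, so the suffix is -afa, giving *wubihafa*.
*wowij*: final sound = /j/, a voiced consonant → -o → *wowijo*.
Since the final sound of *nivo* is /o/ (a vowel), it takes -i, giving *nivoi*.

wubihafa, wowijo, nivoi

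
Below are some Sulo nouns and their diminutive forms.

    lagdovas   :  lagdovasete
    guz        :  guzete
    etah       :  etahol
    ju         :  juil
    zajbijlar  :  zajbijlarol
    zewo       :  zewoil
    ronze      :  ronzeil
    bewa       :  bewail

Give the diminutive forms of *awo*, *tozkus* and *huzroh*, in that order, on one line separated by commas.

awoil, tozkusete, huzrohol

The pattern is sibilance of the final sound: -ete when the stem ends in a sibilant (*lagdovas*, *guz*); -ol when the stem ends in a non-sibilant consonant (*etah*, *zajbijlar*); -il when the stem ends in a vowel (*ju*, *zewo*, *ronze*, *bewa*).
Since the final sound of *awo* is /o/ (a vowel), it takes -il, giving *awoil*.
*tozkus* — final sound /s/ (a sibilant) → -ete → *tozkusete*.
The final sound of *huzroh* is /h/, which is a non-sibilant consonant, so the suffix is -ol, giving *huzrohol*.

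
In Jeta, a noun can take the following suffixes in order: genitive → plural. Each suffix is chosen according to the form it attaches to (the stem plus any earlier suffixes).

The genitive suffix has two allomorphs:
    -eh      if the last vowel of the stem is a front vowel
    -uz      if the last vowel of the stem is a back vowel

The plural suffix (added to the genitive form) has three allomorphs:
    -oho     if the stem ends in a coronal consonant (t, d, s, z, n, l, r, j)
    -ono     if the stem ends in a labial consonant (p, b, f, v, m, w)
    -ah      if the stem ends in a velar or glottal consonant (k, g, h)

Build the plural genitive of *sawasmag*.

sawasmaguzoho

*sawasmag*: last vowel = /a/, a back vowel → -uz → *sawasmaguz*.
Since the final consonant of the genitive form *sawasmaguz* is /z/ (coronal), it takes -oho, giving *sawasmaguzoho*.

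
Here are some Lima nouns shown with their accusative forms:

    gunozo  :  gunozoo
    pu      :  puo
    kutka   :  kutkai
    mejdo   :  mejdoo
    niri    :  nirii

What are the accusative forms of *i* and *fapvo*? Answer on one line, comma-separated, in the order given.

The suffix is conditioned by the last vowel: -o when the last vowel of the stem is a rounded vowel (*gunozo*, *pu*, *mejdo*); -i when the last vowel of the stem is an unrounded vowel (*kutka*, *niri*).
*i* — last vowel /i/ (an unrounded vowel) → -i → *ii*.
Since the last vowel of *fapvo* is /o/ (a rounded vowel), it takes -o, giving *fapvoo*.

ii, fapvoo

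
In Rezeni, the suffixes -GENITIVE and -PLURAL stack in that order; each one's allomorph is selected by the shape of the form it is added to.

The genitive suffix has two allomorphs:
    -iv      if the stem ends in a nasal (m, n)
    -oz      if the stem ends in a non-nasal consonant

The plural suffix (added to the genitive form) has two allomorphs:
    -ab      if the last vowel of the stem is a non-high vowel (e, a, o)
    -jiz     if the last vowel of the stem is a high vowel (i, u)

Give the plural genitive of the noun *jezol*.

jezolozab

The final consonant of *jezol* is /l/, which is non-nasal, so the genitive suffix is -oz, giving *jezoloz*.
Since the last vowel of the genitive form *jezoloz* is /o/ (a non-high vowel), it takes -ab, giving *jezolozab*.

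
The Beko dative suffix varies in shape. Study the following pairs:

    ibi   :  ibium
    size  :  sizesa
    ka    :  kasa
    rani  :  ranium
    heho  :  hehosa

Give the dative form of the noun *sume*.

The pattern is height harmony: -um when the last vowel of the stem is a high vowel (*ibi*, *rani*); -sa when the last vowel of the stem is a non-high vowel (*size*, *ka*, *heho*).
*sume* — last vowel /e/ (a non-high vowel) → -sa → *sumesa*.

sumesa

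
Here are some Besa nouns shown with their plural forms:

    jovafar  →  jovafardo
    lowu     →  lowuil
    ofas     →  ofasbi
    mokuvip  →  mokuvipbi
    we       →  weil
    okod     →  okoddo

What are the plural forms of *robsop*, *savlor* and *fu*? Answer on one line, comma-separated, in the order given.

Looking at the final sound of each stem: -bi when the stem ends in a voiceless consonant (*ofas*, *mokuvip*); -do when the stem ends in a voiced consonant (*jovafar*, *okod*); -il when the stem ends in a vowel (*lowu*, *we*).
Since the final sound of *robsop* is /p/ (a voiceless consonant), it takes -bi, giving *robsopbi*.
Since the final sound of *savlor* is /r/ (a voiced consonant), it takes -do, giving *savlordo*.
*fu*: final sound = /u/, a vowel → -il → *fuil*.

robsopbi, savlordo, fuil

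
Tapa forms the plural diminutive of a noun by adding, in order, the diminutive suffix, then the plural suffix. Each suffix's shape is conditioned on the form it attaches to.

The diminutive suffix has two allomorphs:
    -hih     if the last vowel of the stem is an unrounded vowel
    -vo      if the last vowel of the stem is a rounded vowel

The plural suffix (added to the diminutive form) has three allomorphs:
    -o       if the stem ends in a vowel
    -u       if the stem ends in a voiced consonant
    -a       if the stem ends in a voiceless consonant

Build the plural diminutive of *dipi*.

*dipi*: last vowel = /i/, an unrounded vowel → -hih → *dipihih*.
Since the final sound of the diminutive form *dipihih* is /h/ (a voiceless consonant), it takes -a, giving *dipihiha*.

dipihiha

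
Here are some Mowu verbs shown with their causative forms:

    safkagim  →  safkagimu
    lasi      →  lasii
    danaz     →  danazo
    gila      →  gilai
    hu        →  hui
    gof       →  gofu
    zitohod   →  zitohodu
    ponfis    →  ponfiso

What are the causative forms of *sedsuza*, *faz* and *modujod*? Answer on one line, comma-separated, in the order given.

The suffix is conditioned by the final sound: -o when the stem ends in a sibilant (*danaz*, *ponfis*); -u when the stem ends in a non-sibilant consonant (*safkagim*, *gof*, *zitohod*); -i when the stem ends in a vowel (*lasi*, *gila*, *hu*).
*sedsuza*: final sound = /a/, a vowel → -i → *sedsuzai*.
Since the final sound of *faz* is /z/ (a sibilant), it takes -o, giving *fazo*.
Since the final sound of *modujod* is /d/ (a non-sibilant consonant), it takes -u, giving *modujodu*.

sedsuzai, fazo, modujodu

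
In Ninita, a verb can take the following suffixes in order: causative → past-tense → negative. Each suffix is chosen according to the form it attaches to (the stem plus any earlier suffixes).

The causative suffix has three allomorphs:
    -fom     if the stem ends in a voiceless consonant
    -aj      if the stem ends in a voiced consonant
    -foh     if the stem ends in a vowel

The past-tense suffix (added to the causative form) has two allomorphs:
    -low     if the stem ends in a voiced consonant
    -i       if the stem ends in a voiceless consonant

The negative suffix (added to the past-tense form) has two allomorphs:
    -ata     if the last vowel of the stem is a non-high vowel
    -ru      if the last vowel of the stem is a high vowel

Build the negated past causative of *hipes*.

*hipes*: final sound = /s/, a voiceless consonant → -fom → *hipesfom*.
The causative form *hipesfom* — final consonant /m/ (voiced) → -low → *hipesfomlow*.
The past-tense form *hipesfomlow* — last vowel /o/ (a non-high vowel) → -ata → *hipesfomlowata*.

hipesfomlowata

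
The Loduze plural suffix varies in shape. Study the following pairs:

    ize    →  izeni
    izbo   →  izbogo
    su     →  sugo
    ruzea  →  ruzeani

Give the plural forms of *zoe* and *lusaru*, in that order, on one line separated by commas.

zoeni, lusarugo

The alternation tracks the last vowel of the stem — -go when the last vowel of the stem is a rounded vowel (*izbo*, *su*); -ni when the last vowel of the stem is an unrounded vowel (*ize*, *ruzea*).
Since the last vowel of *zoe* is /e/ (an unrounded vowel), it takes -ni, giving *zoeni*.
The last vowel of *lusaru* is /u/, which is a rounded vowel, so the suffix is -go, giving *lusarugo*.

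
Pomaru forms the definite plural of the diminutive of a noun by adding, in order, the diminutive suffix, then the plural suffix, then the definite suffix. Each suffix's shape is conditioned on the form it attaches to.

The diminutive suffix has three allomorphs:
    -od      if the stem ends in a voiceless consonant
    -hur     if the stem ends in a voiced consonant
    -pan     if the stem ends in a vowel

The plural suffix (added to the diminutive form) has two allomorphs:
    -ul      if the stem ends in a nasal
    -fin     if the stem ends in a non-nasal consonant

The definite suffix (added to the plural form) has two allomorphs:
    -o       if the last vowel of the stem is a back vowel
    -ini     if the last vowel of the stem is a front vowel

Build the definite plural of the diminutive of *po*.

popanulo

*po*: final sound = /o/, a vowel → -pan → *popan*.
Since the final consonant of the diminutive form *popan* is /n/ (a nasal), it takes -ul, giving *popanul*.
Since the last vowel of the plural form *popanul* is /u/ (a back vowel), it takes -o, giving *popanulo*.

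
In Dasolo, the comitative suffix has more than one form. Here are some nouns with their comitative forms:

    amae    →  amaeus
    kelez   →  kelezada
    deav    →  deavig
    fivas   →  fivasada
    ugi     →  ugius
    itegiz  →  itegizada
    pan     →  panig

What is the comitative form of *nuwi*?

nuwius

Looking at the final sound of each stem: -ada when the stem ends in a sibilant (*kelez*, *fivas*, *itegiz*); -ig when the stem ends in a non-sibilant consonant (*deav*, *pan*); -us when the stem ends in a vowel (*amae*, *ugi*).
Since the final sound of *nuwi* is /i/ (a vowel), it takes -us, giving *nuwius*.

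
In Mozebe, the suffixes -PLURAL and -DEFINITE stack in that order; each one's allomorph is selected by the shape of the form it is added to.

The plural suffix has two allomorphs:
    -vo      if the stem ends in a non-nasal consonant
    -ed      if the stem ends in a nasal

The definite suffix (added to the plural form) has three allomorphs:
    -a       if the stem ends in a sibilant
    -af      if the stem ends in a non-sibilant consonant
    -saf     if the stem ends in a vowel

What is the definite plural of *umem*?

umemedaf

The final consonant of *umem* is /m/, which is a nasal, so the plural suffix is -ed, giving *umemed*.
Since the final sound of the plural form *umemed* is /d/ (a non-sibilant consonant), it takes -af, giving *umemedaf*.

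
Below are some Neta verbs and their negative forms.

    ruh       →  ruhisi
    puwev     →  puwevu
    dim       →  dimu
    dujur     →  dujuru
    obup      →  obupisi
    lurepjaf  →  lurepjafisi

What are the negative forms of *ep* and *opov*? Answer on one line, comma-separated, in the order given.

The suffix is conditioned by the final consonant: -isi when the stem ends in a voiceless consonant (*ruh*, *obup*, *lurepjaf*); -u when the stem ends in a voiced consonant (*puwev*, *dim*, *dujur*).
*ep*: final consonant = /p/, voiceless → -isi → *episi*.
The final consonant of *opov* is /v/, which is voiced, so the suffix is -u, giving *opovu*.

episi, opovu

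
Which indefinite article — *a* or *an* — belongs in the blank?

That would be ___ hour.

The indefinite article is chosen by the initial *sound* of the following word, not its spelling.
*hour* begins with the sound /aʊ/ (silent h) — a vowel sound.
So the article is *an*: That would be an hour.

an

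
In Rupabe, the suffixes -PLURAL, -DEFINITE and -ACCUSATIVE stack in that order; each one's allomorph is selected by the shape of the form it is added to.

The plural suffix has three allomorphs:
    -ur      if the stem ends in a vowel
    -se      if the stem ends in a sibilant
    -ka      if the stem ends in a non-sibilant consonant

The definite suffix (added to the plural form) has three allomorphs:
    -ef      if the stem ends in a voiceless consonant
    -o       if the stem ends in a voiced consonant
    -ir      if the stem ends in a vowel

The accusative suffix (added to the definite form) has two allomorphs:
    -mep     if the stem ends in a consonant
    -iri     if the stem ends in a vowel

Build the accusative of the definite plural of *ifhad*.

The final sound of *ifhad* is /d/, which is a non-sibilant consonant, so the plural suffix is -ka, giving *ifhadka*.
The final sound of the plural form *ifhadka* is /a/, which is a vowel, so the definite suffix is -ir, giving *ifhadkair*.
The definite form *ifhadkair*: final sound = /r/, a consonant → -mep → *ifhadkairmep*.

ifhadkairmep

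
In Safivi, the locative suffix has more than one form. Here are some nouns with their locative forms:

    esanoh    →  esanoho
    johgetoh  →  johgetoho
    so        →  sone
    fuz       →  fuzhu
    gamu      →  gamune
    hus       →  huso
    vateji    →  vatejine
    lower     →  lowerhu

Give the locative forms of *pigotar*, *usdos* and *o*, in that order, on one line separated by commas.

The alternation tracks the final sound of the stem — -o when the stem ends in a voiceless consonant (*esanoh*, *johgetoh*, *hus*); -hu when the stem ends in a voiced consonant (*fuz*, *lower*); -ne when the stem ends in a vowel (*so*, *gamu*, *vateji*).
Since the final sound of *pigotar* is /r/ (a voiced consonant), it takes -hu, giving *pigotarhu*.
*usdos* — final sound /s/ (a voiceless consonant) → -o → *usdoso*.
*o* — final sound /o/ (a vowel) → -ne → *one*.

pigotarhu, usdoso, one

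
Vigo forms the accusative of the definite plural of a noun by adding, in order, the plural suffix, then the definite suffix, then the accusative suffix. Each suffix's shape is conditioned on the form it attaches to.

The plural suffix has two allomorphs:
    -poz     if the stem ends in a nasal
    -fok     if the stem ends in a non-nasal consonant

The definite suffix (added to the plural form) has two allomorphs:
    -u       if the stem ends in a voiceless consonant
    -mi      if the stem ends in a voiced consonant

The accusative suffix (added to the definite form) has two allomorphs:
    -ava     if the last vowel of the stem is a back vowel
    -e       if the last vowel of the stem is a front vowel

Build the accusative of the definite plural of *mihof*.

mihoffokuava

*mihof*: final consonant = /f/, non-nasal → -fok → *mihoffok*.
The final consonant of the plural form *mihoffok* is /k/, which is voiceless, so the definite suffix is -u, giving *mihoffoku*.
The last vowel of the definite form *mihoffoku* is /u/, which is a back vowel, so the accusative suffix is -ava, giving *mihoffokuava*.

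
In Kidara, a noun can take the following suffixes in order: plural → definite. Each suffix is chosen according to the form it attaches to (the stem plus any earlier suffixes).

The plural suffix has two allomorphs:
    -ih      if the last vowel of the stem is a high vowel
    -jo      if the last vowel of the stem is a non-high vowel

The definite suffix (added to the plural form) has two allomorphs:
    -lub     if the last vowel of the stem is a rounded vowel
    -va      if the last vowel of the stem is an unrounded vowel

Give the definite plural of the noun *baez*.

*baez* — last vowel /e/ (a non-high vowel) → -jo → *baezjo*.
The plural form *baezjo*: last vowel = /o/, a rounded vowel → -lub → *baezjolub*.

baezjolub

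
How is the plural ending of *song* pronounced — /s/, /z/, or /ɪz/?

The stem *song* ends in a voiced non-sibilant sound.
The plural suffix surfaces as /ɪz/ after sibilants, /s/ after other voiceless consonants, and /z/ after other voiced sounds.
So the plural -s on *song* is pronounced /z/.

/z/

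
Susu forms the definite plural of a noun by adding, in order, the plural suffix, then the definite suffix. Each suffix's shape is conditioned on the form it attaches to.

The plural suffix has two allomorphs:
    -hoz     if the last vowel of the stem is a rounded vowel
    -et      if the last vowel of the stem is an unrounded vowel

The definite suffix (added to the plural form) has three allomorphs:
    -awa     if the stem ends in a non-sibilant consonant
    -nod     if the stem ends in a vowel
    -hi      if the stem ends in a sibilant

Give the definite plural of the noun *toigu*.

The last vowel of *toigu* is /u/, which is a rounded vowel, so the plural suffix is -hoz, giving *toiguhoz*.
The final sound of the plural form *toiguhoz* is /z/, which is a sibilant, so the definite suffix is -hi, giving *toiguhozhi*.

toiguhozhi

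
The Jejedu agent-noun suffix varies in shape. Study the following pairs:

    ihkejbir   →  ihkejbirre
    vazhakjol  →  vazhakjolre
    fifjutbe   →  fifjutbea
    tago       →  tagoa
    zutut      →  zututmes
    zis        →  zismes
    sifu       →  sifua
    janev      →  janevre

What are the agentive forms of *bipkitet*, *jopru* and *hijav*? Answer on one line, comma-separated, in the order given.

bipkitetmes, joprua, hijavre

The pattern is voicing of the final sound: -mes when the stem ends in a voiceless consonant (*zutut*, *zis*); -re when the stem ends in a voiced consonant (*ihkejbir*, *vazhakjol*, *janev*); -a when the stem ends in a vowel (*fifjutbe*, *tago*, *sifu*).
The final sound of *bipkitet* is /t/, which is a voiceless consonant, so the suffix is -mes, giving *bipkitetmes*.
The final sound of *jopru* is /u/, which is a vowel, so the suffix is -a, giving *joprua*.
*hijav*: final sound = /v/, a voiced consonant → -re → *hijavre*.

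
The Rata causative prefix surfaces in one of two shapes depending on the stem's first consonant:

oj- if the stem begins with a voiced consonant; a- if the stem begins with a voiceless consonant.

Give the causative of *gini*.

Since the first consonant of *gini* is /g/ (voiced), it takes oj-, giving *ojgini*.

ojgini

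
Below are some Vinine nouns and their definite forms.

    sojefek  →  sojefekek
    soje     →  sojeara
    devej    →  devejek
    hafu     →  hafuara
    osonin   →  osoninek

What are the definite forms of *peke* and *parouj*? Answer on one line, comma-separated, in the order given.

pekeara, paroujek

The suffix is conditioned by the final sound: -ek when the stem ends in a consonant (*sojefek*, *devej*, *osonin*); -ara when the stem ends in a vowel (*soje*, *hafu*).
*peke*: final sound = /e/, a vowel → -ara → *pekeara*.
Since the final sound of *parouj* is /j/ (a consonant), it takes -ek, giving *paroujek*.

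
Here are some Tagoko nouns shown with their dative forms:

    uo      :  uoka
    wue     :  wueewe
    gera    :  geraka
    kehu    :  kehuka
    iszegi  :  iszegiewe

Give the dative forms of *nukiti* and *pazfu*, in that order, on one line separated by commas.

nukitiewe, pazfuka

The suffix is conditioned by the last vowel: -ewe when the last vowel of the stem is a front vowel (*wue*, *iszegi*); -ka when the last vowel of the stem is a back vowel (*uo*, *gera*, *kehu*).
*nukiti* — last vowel /i/ (a front vowel) → -ewe → *nukitiewe*.
The last vowel of *pazfu* is /u/, which is a back vowel, so the suffix is -ka, giving *pazfuka*.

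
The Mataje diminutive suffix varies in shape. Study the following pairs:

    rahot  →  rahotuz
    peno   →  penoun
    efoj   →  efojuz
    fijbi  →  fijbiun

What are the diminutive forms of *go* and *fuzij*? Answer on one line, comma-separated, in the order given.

The pattern is consonant vs. vowel: -uz when the stem ends in a consonant (*rahot*, *efoj*); -un when the stem ends in a vowel (*peno*, *fijbi*).
*go*: final sound = /o/, a vowel → -un → *goun*.
Since the final sound of *fuzij* is /j/ (a consonant), it takes -uz, giving *fuzijuz*.

goun, fuzijuz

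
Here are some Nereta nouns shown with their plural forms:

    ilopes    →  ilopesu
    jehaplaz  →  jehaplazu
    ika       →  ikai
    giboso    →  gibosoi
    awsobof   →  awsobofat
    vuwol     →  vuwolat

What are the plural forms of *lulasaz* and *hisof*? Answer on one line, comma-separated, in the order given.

lulasazu, hisofat

The pattern is sibilance of the final sound: -u when the stem ends in a sibilant (*ilopes*, *jehaplaz*); -at when the stem ends in a non-sibilant consonant (*awsobof*, *vuwol*); -i when the stem ends in a vowel (*ika*, *giboso*).
The final sound of *lulasaz* is /z/, which is a sibilant, so the suffix is -u, giving *lulasazu*.
*hisof*: final sound = /f/, a non-sibilant consonant → -at → *hisofat*.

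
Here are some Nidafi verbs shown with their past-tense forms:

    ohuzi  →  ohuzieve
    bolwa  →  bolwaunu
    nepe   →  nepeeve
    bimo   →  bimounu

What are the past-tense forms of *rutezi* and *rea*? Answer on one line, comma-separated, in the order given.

rutezieve, reaunu

The suffix is conditioned by the last vowel: -eve when the last vowel of the stem is a front vowel (*ohuzi*, *nepe*); -unu when the last vowel of the stem is a back vowel (*bolwa*, *bimo*).
*rutezi*: last vowel = /i/, a front vowel → -eve → *rutezieve*.
*rea*: last vowel = /a/, a back vowel → -unu → *reaunu*.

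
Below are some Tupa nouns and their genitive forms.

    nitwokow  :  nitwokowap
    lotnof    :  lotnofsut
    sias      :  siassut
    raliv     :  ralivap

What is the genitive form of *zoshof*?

zoshofsut

The pattern is voicing of the final consonant: -sut when the stem ends in a voiceless consonant (*lotnof*, *sias*); -ap when the stem ends in a voiced consonant (*nitwokow*, *raliv*).
The final consonant of *zoshof* is /f/, which is voiceless, so the suffix is -sut, giving *zoshofsut*.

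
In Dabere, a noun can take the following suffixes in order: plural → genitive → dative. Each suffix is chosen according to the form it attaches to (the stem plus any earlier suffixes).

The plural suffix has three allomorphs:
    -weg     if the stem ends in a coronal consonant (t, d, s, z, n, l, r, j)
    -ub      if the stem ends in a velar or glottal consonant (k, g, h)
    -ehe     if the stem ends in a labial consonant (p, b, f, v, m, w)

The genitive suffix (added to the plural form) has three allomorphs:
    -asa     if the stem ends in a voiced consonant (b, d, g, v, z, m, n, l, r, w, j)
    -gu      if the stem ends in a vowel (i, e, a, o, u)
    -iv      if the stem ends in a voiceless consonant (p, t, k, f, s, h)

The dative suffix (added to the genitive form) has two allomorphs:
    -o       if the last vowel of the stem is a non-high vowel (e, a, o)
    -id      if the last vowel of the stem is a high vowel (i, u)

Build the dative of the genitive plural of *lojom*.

*lojom* — final consonant /m/ (labial) → -ehe → *lojomehe*.
The final sound of the plural form *lojomehe* is /e/, which is a vowel, so the genitive suffix is -gu, giving *lojomehegu*.
The genitive form *lojomehegu*: last vowel = /u/, a high vowel → -id → *lojomeheguid*.

lojomeheguid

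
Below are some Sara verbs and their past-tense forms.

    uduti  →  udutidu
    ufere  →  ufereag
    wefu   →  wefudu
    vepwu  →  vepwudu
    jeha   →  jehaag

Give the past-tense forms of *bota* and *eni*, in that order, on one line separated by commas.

botaag, enidu

The alternation tracks the last vowel of the stem — -du when the last vowel of the stem is a high vowel (*uduti*, *wefu*, *vepwu*); -ag when the last vowel of the stem is a non-high vowel (*ufere*, *jeha*).
*bota* — last vowel /a/ (a non-high vowel) → -ag → *botaag*.
The last vowel of *eni* is /i/, which is a high vowel, so the suffix is -du, giving *enidu*.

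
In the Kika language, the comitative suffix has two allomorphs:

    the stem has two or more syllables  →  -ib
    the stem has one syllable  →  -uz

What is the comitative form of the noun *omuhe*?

omuheib

*omuhe* (3 syllables) → -ib → *omuheib*.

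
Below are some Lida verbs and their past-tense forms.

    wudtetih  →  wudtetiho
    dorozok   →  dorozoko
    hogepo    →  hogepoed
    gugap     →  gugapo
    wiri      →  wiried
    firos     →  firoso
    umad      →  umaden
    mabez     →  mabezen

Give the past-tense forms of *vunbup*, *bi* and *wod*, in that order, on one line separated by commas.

The alternation tracks the final sound of the stem — -o when the stem ends in a voiceless consonant (*wudtetih*, *dorozok*, *gugap*, *firos*); -en when the stem ends in a voiced consonant (*umad*, *mabez*); -ed when the stem ends in a vowel (*hogepo*, *wiri*).
*vunbup* — final sound /p/ (a voiceless consonant) → -o → *vunbupo*.
Since the final sound of *bi* is /i/ (a vowel), it takes -ed, giving *bied*.
*wod* — final sound /d/ (a voiced consonant) → -en → *woden*.

vunbupo, bied, woden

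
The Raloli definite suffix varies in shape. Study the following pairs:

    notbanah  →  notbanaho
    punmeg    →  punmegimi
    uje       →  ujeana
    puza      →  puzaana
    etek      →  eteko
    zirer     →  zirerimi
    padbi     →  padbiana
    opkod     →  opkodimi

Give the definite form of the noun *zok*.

zoko

The alternation tracks the final sound of the stem — -o when the stem ends in a voiceless consonant (*notbanah*, *etek*); -imi when the stem ends in a voiced consonant (*punmeg*, *zirer*, *opkod*); -ana when the stem ends in a vowel (*uje*, *puza*, *padbi*).
Since the final sound of *zok* is /k/ (a voiceless consonant), it takes -o, giving *zoko*.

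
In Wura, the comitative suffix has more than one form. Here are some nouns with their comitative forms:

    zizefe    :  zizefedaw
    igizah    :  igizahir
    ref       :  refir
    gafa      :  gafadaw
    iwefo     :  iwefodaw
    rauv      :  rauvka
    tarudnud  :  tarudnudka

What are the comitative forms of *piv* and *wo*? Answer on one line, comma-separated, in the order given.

pivka, wodaw

The suffix is conditioned by the final sound: -ir when the stem ends in a voiceless consonant (*igizah*, *ref*); -ka when the stem ends in a voiced consonant (*rauv*, *tarudnud*); -daw when the stem ends in a vowel (*zizefe*, *gafa*, *iwefo*).
Since the final sound of *piv* is /v/ (a voiced consonant), it takes -ka, giving *pivka*.
*wo* — final sound /o/ (a vowel) → -daw → *wodaw*.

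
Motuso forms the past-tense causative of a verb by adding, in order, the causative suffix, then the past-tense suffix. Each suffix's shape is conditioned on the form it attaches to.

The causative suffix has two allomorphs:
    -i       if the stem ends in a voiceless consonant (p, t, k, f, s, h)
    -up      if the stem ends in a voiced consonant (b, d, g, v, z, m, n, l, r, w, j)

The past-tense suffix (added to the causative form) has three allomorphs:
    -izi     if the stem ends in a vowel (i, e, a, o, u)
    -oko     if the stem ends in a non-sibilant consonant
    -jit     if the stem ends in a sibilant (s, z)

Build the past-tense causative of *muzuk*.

*muzuk*: final consonant = /k/, voiceless → -i → *muzuki*.
The final sound of the causative form *muzuki* is /i/, which is a vowel, so the past-tense suffix is -izi, giving *muzukiizi*.

muzukiizi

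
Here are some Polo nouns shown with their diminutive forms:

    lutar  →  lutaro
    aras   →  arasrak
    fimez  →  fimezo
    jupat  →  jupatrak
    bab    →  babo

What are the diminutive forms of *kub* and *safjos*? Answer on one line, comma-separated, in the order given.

The pattern is voicing of the final consonant: -rak when the stem ends in a voiceless consonant (*aras*, *jupat*); -o when the stem ends in a voiced consonant (*lutar*, *fimez*, *bab*).
The final consonant of *kub* is /b/, which is voiced, so the suffix is -o, giving *kubo*.
The final consonant of *safjos* is /s/, which is voiceless, so the suffix is -rak, giving *safjosrak*.

kubo, safjosrak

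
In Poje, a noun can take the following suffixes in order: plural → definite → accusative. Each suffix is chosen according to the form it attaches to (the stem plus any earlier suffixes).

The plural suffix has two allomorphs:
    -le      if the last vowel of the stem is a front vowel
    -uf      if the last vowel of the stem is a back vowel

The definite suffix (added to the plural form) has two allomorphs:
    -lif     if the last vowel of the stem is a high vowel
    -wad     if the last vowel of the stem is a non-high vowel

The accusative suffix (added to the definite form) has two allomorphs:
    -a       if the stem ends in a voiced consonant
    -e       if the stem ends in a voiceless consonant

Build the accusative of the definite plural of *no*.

*no*: last vowel = /o/, a back vowel → -uf → *nouf*.
Since the last vowel of the plural form *nouf* is /u/ (a high vowel), it takes -lif, giving *nouflif*.
Since the final consonant of the definite form *nouflif* is /f/ (voiceless), it takes -e, giving *nouflife*.

nouflife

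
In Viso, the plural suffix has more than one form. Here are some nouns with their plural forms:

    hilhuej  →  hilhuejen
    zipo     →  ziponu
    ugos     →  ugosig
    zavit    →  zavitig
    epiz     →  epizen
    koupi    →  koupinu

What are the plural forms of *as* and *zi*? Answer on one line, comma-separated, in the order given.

asig, zinu

The pattern is voicing of the final sound: -ig when the stem ends in a voiceless consonant (*ugos*, *zavit*); -en when the stem ends in a voiced consonant (*hilhuej*, *epiz*); -nu when the stem ends in a vowel (*zipo*, *koupi*).
Since the final sound of *as* is /s/ (a voiceless consonant), it takes -ig, giving *asig*.
The final sound of *zi* is /i/, which is a vowel, so the suffix is -nu, giving *zinu*.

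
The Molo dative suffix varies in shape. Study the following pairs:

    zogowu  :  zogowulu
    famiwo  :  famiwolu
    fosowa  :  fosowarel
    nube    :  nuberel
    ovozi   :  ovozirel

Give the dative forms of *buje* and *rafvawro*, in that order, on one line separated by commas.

bujerel, rafvawrolu

The alternation tracks the last vowel of the stem — -lu when the last vowel of the stem is a rounded vowel (*zogowu*, *famiwo*); -rel when the last vowel of the stem is an unrounded vowel (*fosowa*, *nube*, *ovozi*).
*buje*: last vowel = /e/, an unrounded vowel → -rel → *bujerel*.
The last vowel of *rafvawro* is /o/, which is a rounded vowel, so the suffix is -lu, giving *rafvawrolu*.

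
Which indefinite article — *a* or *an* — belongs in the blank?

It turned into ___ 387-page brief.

a

The indefinite article is chosen by the initial *sound* of the following word, not its spelling.
The number *387* is spoken "three hundred …", beginning with /θriː/ — a consonant sound.
So the article is *a*: It turned into a 387-page brief.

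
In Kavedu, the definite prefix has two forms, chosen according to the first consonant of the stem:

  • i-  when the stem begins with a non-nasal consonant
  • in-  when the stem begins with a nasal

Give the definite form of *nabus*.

innabus

*nabus* — first consonant /n/ (a nasal) → in- → *innabus*.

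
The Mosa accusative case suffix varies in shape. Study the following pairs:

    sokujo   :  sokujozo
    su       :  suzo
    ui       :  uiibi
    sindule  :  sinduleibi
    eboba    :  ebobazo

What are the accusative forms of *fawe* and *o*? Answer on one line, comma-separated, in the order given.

faweibi, ozo

The pattern is front/back vowel harmony: -ibi when the last vowel of the stem is a front vowel (*ui*, *sindule*); -zo when the last vowel of the stem is a back vowel (*sokujo*, *su*, *eboba*).
*fawe* — last vowel /e/ (a front vowel) → -ibi → *faweibi*.
*o* — last vowel /o/ (a back vowel) → -zo → *ozo*.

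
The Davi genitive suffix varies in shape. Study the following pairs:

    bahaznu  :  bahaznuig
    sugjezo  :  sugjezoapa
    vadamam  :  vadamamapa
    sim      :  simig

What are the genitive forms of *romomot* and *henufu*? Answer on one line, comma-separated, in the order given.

romomotapa, henufuig

The suffix is conditioned by the last vowel: -ig when the last vowel of the stem is a high vowel (*bahaznu*, *sim*); -apa when the last vowel of the stem is a non-high vowel (*sugjezo*, *vadamam*).
Since the last vowel of *romomot* is /o/ (a non-high vowel), it takes -apa, giving *romomotapa*.
*henufu* — last vowel /u/ (a high vowel) → -ig → *henufuig*.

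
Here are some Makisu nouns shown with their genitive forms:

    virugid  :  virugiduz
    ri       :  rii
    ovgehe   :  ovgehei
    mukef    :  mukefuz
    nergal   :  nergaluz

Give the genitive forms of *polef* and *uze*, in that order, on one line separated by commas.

Looking at the final sound of each stem: -uz when the stem ends in a consonant (*virugid*, *mukef*, *nergal*); -i when the stem ends in a vowel (*ri*, *ovgehe*).
*polef* — final sound /f/ (a consonant) → -uz → *polefuz*.
The final sound of *uze* is /e/, which is a vowel, so the suffix is -i, giving *uzei*.

polefuz, uzei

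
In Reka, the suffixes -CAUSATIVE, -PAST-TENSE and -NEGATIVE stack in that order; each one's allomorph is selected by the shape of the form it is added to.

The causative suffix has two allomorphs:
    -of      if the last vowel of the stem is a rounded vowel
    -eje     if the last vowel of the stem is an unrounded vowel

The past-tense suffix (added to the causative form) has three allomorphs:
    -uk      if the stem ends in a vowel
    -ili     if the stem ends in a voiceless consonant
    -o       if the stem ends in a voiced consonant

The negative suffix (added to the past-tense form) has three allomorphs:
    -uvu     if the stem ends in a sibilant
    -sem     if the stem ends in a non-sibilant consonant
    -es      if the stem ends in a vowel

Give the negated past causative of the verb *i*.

Since the last vowel of *i* is /i/ (an unrounded vowel), it takes -eje, giving *ieje*.
The causative form *ieje*: final sound = /e/, a vowel → -uk → *iejeuk*.
The past-tense form *iejeuk*: final sound = /k/, a non-sibilant consonant → -sem → *iejeuksem*.

iejeuksem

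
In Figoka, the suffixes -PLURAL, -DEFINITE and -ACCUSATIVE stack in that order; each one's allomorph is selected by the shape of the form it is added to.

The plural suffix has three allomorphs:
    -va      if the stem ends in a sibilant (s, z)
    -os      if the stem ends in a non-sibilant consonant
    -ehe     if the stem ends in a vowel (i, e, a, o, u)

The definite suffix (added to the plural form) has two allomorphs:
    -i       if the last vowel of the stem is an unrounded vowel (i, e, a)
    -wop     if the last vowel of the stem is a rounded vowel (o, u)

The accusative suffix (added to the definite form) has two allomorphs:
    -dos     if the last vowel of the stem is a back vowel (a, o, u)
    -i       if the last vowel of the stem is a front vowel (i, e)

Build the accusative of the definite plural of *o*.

oeheii

*o* — final sound /o/ (a vowel) → -ehe → *oehe*.
The last vowel of the plural form *oehe* is /e/, which is an unrounded vowel, so the definite suffix is -i, giving *oehei*.
The last vowel of the definite form *oehei* is /i/, which is a front vowel, so the accusative suffix is -i, giving *oeheii*.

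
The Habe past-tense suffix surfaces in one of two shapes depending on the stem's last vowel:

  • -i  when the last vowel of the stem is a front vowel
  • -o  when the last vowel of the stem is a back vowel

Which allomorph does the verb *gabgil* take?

The last vowel of *gabgil* is /i/, which is a front vowel, so the suffix is -i.

-i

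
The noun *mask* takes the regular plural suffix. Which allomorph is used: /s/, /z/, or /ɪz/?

/s/

The stem *mask* ends in a voiceless non-sibilant consonant.
The plural suffix surfaces as /ɪz/ after sibilants, /s/ after other voiceless consonants, and /z/ after other voiced sounds.
So the plural -s on *mask* is pronounced /s/.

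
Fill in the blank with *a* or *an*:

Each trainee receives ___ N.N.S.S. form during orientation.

The indefinite article is chosen by the initial *sound* of the following word, not its spelling.
The initialism *N.N.S.S.* is read letter by letter; the first letter, N, is pronounced /ɛn/, which begins with a vowel sound.
So the article is *an*: Each trainee receives an N.N.S.S. form during orientation.

an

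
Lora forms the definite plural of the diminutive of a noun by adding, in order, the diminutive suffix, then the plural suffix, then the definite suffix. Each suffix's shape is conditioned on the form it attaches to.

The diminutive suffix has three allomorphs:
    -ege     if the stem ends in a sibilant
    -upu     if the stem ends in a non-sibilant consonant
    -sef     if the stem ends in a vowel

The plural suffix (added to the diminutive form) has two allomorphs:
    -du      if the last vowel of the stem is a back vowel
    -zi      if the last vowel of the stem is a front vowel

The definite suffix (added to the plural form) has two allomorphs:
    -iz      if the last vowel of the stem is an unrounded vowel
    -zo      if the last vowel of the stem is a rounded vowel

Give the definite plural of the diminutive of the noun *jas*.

Since the final sound of *jas* is /s/ (a sibilant), it takes -ege, giving *jasege*.
The diminutive form *jasege*: last vowel = /e/, a front vowel → -zi → *jasegezi*.
The plural form *jasegezi*: last vowel = /i/, an unrounded vowel → -iz → *jasegeziiz*.

jasegeziiz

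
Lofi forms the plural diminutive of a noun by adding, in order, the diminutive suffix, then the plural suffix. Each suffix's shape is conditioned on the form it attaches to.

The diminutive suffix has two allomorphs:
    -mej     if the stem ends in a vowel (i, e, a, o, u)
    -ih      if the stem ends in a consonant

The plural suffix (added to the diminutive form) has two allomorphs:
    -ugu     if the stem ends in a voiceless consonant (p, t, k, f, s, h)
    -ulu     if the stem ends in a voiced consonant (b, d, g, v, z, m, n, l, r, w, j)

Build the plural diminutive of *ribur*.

riburihugu

*ribur* — final sound /r/ (a consonant) → -ih → *riburih*.
The final consonant of the diminutive form *riburih* is /h/, which is voiceless, so the plural suffix is -ugu, giving *riburihugu*.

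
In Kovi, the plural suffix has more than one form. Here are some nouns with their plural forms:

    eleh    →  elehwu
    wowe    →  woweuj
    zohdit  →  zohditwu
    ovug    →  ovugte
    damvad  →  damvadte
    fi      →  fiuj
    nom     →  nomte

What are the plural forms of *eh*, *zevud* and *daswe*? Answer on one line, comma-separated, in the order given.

ehwu, zevudte, dasweuj

The suffix is conditioned by the final sound: -wu when the stem ends in a voiceless consonant (*eleh*, *zohdit*); -te when the stem ends in a voiced consonant (*ovug*, *damvad*, *nom*); -uj when the stem ends in a vowel (*wowe*, *fi*).
Since the final sound of *eh* is /h/ (a voiceless consonant), it takes -wu, giving *ehwu*.
*zevud* — final sound /d/ (a voiced consonant) → -te → *zevudte*.
*daswe* — final sound /e/ (a vowel) → -uj → *dasweuj*.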